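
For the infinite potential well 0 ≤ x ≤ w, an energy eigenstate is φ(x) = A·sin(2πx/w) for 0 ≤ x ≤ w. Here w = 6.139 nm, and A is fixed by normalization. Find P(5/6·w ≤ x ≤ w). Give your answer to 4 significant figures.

P ≈ 0.09775

|φ|² is the probability density, so P = ∫_{5/6·w}^{w} |φ|² dx.
With A² fixed by ∫|φ|² = 1, i.e. A² = (w/2)^(−1), substitute and integrate.
In terms of u = x/w (A² and the length scale cancel between numerator and denominator), P = [∫_{5/6}^{1} sin(2·π·u)^2 du] / [∫_{0}^{1} sin(2·π·u)^2 du].
Using ∫ sin(2·π·u)^2 du = u/2 - sin(4·π·u)/(8·π), the numerator is -√(3)/(16·π) + 1/12 and the denominator is 1/2.
Evaluating gives P = (-√(3)/8 + π/6)/π.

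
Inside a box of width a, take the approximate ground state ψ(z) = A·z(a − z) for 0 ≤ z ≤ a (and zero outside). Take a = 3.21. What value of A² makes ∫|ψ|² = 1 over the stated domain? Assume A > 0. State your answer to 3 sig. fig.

The normalization condition is ∫|ψ|² dz = 1 from 0 to a.
Carrying out the integral gives A² · a^5/30.
Substituting a = 3.21 gives A² = 0.08802, so A = 0.2967.

A^2 ≈ 0.0880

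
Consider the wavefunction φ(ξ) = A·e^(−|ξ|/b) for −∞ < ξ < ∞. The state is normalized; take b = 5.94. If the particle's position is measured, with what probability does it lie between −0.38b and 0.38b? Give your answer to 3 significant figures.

P = ∫_{−0.38b}^{0.38b} |φ(ξ)|² dξ.
Since A² = 1/(b), this is the region integral divided by the full normalization integral.
By symmetry take twice the ξ ≥ 0 contribution in numerator and denominator; the 2's cancel. In terms of u = ξ/b (A² and the length scale cancel between numerator and denominator), P = [∫_{0}^{0.38} e^(-2·u) du] / [∫_{0}^{∞} e^(-2·u) du].
With ∫ e^(-2·u) du = -e^(-2·u)/2 + C, the region integral is 1/2 - e^(-19/25)/2 and the full one is 1/2.
The result is P = 0.5323.

P ≈ 0.532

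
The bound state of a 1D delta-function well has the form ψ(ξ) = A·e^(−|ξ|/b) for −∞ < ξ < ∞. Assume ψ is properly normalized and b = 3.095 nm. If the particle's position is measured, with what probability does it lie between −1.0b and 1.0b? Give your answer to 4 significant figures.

The probability is P = ∫ |ψ|² dξ over [−1.0b, 1.0b].
The normalization integral ∫|ψ|²dξ over the whole domain equals b·A², and A² cancels in the ratio.
Both integrals are even about ξ = 0, so only the ξ ≥ 0 halves are needed (the factors of 2 cancel). Let u = ξ/b; then A² and the length scale cancel, so P = ∫_{0}^{1.0} e^(-2·u) du ÷ ∫_{0}^{∞} e^(-2·u) du.
An antiderivative of e^(-2·u) is -e^(-2·u)/2; evaluating from 0 to 1.0 gives 1/2 - e^(-2)/2, while the full integral is 1/2.
This works out to P = 0.86466.

P ≈ 0.8647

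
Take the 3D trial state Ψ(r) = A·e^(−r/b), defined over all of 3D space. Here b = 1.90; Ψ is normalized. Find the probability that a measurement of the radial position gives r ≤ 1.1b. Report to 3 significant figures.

Integrate the radial probability density 4πr²|Ψ|² over r ≤ 1.1b.
A² is fixed by ∫₀^∞ 4πr²|Ψ|² dr = 1, i.e. A² = (π·b^3)^(−1).
Let u = r/b; then A², 4π and the length scale all cancel, so P = ∫_{0}^{1.1} u^2·e^(-2·u) du ÷ ∫_{0}^{∞} u^2·e^(-2·u) du.
An antiderivative of u^2·e^(-2·u) is -(2·u^2 + 2·u + 1)·e^(-2·u)/4; evaluating from 0 to 1.1 gives 1/4 - 281·e^(-11/5)/200, while the full integral is 1/4.
This evaluates to P = 0.3773.

P ≈ 0.377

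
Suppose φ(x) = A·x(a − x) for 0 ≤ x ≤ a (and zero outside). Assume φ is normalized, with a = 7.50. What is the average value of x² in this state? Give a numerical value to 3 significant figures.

By definition ⟨x²⟩ = ∫ x^2 |φ(x)|² dx.
Expanding the polynomial and integrating term by term, since the A² factors cancel between numerator and denominator, ⟨x²⟩ = 2·a^2/7.
Putting a = 7.50 gives 16.07.

⟨x^2⟩ ≈ 16.1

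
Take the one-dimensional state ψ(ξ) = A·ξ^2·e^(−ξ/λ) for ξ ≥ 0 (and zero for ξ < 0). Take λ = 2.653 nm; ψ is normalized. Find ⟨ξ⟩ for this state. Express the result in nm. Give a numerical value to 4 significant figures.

By definition ⟨ξ⟩ = ∫ ξ |ψ(ξ)|² dξ.
Since the A² factors cancel between numerator and denominator, ⟨ξ⟩ = 5·λ/2.
Putting λ = 2.653 gives 6.6325.

⟨ξ⟩ ≈ 6.633 nm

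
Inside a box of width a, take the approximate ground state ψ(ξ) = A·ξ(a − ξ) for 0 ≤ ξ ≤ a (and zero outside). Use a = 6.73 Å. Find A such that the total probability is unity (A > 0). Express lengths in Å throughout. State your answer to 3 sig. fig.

The normalization condition is ∫|ψ|² dξ = 1 from 0 to a.
Expanding the polynomial and integrating term by term, the integral (without the A² prefactor) comes out to a^5/30.
With a = 6.73: A² = 0.002173 and A = 0.04661.

A ≈ 0.0466 Å^(-5/2)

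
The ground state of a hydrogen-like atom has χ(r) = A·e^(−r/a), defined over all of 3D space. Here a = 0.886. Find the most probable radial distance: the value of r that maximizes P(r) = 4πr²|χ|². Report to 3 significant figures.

r ≈ 0.886

Differentiate P(r) = 4πr²|χ|² with respect to r and set to zero.
Solving yields r = a.
With a = 0.886, the most probable radial distance is 0.8860.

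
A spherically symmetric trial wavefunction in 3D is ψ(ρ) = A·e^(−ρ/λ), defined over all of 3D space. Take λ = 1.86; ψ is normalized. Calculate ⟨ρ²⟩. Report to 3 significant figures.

The expectation value is the |ψ|²-weighted average of ρ^2: ∫ ρ^2|ψ|² 4πρ² dρ.
Recall ∫₀^∞ ρ^m e^(−ρ/β) dρ = m!·β^(m+1), the ratio of the moment integral to the normalization integral gives ⟨ρ²⟩ = 3·λ^2.
With λ = 1.86, ⟨ρ^2⟩ = 10.38.

⟨ρ^2⟩ ≈ 10.4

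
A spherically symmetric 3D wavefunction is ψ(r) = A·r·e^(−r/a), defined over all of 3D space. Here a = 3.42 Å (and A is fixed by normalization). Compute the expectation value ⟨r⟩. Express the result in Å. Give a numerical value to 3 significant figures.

The expectation value is the |ψ|²-weighted average of r: ∫ r|ψ|² 4πr² dr.
Recall ∫₀^∞ r^m e^(−r/β) dr = m!·β^(m+1), since the A² factors cancel between numerator and denominator, ⟨r⟩ = 5·a/2.
Putting a = 3.42 gives 8.550.

⟨r⟩ ≈ 8.55 Å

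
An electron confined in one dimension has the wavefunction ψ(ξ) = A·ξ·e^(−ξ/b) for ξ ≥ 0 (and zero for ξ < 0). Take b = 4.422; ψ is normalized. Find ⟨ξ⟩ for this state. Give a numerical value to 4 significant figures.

⟨ξ⟩ ≈ 6.633

The expectation value is the |ψ|²-weighted average of ξ: ∫ ξ|ψ|² dξ.
With ∫₀^∞ ξ^3 e^(−αξ) dξ = 3!/α^4, the ratio of the moment integral to the normalization integral gives ⟨ξ⟩ = 3·b/2.
With b = 4.422, ⟨ξ⟩ = 6.6330.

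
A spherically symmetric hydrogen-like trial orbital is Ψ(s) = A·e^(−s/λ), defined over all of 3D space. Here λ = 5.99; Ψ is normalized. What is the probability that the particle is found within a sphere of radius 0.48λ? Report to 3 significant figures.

P ≈ 0.0731

With dV = 4πs²ds, the probability is ∫|Ψ|² dV over s ≤ 0.48λ.
Normalization gives A² = 1/(π·λ^3).
Let u = s/λ; then A², 4π and the length scale all cancel, so P = ∫_{0}^{0.48} u^2·e^(-2·u) du ÷ ∫_{0}^{∞} u^2·e^(-2·u) du.
An antiderivative of u^2·e^(-2·u) is -(2·u^2 + 2·u + 1)·e^(-2·u)/4; evaluating from 0 to 0.48 gives 1/4 - 1513·e^(-24/25)/2500, while the full integral is 1/4.
Taking the ratio yields P = 0.07309.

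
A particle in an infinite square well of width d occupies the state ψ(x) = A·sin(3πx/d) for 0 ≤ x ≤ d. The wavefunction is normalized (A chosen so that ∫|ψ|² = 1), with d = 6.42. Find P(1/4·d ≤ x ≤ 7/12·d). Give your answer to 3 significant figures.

P = ∫_{1/4·d}^{7/12·d} |ψ(x)|² dx.
The normalization integral ∫|ψ|²dx over the whole domain equals d/2·A², and A² cancels in the ratio.
Substituting u = x/d, A² and the length scale cancel in the ratio: P = ∫_{1/4}^{7/12} sin(3·π·u)^2 du / ∫_{0}^{1} sin(3·π·u)^2 du.
With ∫ sin(3·π·u)^2 du = u/2 - sin(6·π·u)/(12·π) + C, the region integral is 1/6 and the full one is 1/2.
The result is P = 1/3.

P ≈ 0.333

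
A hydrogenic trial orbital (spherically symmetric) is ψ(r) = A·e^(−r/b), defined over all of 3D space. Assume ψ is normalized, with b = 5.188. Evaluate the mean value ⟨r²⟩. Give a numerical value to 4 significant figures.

By definition ⟨r²⟩ = ∫ r^2 |ψ(r)|² 4πr² dr.
Using ∫₀^∞ rⁿ e^(−αr) dr = n!/αⁿ⁺¹, since the A² factors cancel between numerator and denominator, ⟨r²⟩ = 3·b^2.
Putting b = 5.188 gives 80.746.

⟨r^2⟩ ≈ 80.75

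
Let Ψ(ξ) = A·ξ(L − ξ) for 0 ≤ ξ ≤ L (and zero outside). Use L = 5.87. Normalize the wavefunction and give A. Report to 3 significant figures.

We need A² ∫|f|² dξ = 1, taking the integral from 0 to L.
Carrying out the integral gives A² · L^5/30.
So A² = (L^5/30)^(−1).
With L = 5.87: A² = 0.004305 and A = 0.06561.

A ≈ 0.0656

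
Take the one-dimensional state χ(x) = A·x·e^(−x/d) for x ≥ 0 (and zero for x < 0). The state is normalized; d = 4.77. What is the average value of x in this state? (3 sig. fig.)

⟨x⟩ ≈ 7.16

⟨x⟩ = ∫ x |χ|² dx over the full domain.
Since the A² factors cancel between numerator and denominator, ⟨x⟩ = 3·d/2.
With d = 4.77, ⟨x⟩ = 7.155.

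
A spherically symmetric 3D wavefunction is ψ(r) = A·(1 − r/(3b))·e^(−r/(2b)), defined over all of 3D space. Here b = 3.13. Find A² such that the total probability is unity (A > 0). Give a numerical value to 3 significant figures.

A^2 ≈ 0.00389

We need A² ∫|f|² 4πr² dr = 1, taking the integral from 0 to ∞.
The angular integral contributes 4π, leaving ∫₀^∞ r²|ψ|² dr.
∫|ψ|² 4πr² dr = A²·(8·π·b^3/3).
So A² = (8·π·b^3/3)^(−1).
Substituting b = 3.13 gives A² = 0.003893, so A = 0.06239.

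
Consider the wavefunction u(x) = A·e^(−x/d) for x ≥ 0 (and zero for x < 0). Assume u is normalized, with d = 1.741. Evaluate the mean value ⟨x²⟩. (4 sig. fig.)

⟨x^2⟩ ≈ 1.516

The expectation value is the |u|²-weighted average of x^2: ∫ x^2|u|² dx.
Using ∫₀^∞ xⁿ e^(−αx) dx = n!/αⁿ⁺¹, since the A² factors cancel between numerator and denominator, ⟨x²⟩ = d^2/2.
Putting d = 1.741 gives 1.5155.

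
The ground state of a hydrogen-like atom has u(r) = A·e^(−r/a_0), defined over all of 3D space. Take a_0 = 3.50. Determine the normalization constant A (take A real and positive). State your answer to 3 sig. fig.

A ≈ 0.0862

The normalization condition is ∫|u|² 4πr² dr = 1 from 0 to ∞.
The angular integral contributes 4π, leaving ∫₀^∞ r²|u|² dr.
Using ∫₀^∞ rⁿ e^(−αr) dr = n!/αⁿ⁺¹, with u = A·e^(−r/a_0), the integral evaluates to A²·[π·a_0^3].
So A² = (π·a_0^3)^(−1).
Substituting a_0 = 3.50 gives A² = 0.007424, so A = 0.08616.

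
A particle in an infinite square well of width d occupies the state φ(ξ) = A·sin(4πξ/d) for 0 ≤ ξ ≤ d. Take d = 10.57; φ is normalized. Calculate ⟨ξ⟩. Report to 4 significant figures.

The expectation value is the |φ|²-weighted average of ξ: ∫ ξ|φ|² dξ.
With ∫₀^d sin²(nπξ/d) dξ = d/2, evaluating both integrals, ⟨ξ⟩ = d/2.
Putting d = 10.57 gives 5.2850.

⟨ξ⟩ ≈ 5.285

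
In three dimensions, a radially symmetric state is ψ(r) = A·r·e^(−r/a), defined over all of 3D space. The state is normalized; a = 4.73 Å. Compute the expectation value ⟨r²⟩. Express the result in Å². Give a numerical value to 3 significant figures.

⟨r^2⟩ ≈ 168 Å^2

The expectation value is the |ψ|²-weighted average of r^2: ∫ r^2|ψ|² 4πr² dr.
Evaluating both integrals, ⟨r²⟩ = 15·a^2/2.
With a = 4.73, ⟨r^2⟩ = 167.8.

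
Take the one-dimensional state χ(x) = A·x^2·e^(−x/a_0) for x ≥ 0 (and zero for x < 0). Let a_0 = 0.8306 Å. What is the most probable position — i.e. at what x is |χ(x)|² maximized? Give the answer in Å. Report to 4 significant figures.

The maximum of |χ(x)|² occurs where its derivative vanishes.
Solving yields x = 2·a_0.
With a_0 = 0.8306, the most probable position is 1.6612 Å.

x ≈ 1.661 Å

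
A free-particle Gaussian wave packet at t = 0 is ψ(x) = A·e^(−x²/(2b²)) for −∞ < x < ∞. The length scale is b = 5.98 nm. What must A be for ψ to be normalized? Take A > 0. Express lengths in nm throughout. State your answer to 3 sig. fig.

A ≈ 0.307 nm^(-1/2)

Require ∫ |ψ|² dx = 1 over the whole domain.
With ψ = A·e^(−x²/(2b²)), the integral evaluates to A²·[√(π)·b].
Hence A² = 1/[√(π)·b].
Plugging in b = 5.98 yields A = 0.3072.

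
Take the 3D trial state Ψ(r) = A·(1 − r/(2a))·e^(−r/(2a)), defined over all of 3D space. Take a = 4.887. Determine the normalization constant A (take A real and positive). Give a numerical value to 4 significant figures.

Normalization requires ∫|Ψ|² 4πr² dr = 1, integrated from 0 to ∞.
With ∫₀^∞ r^4 e^(−αr) dr = 4!/α^5, the integral (without the A² prefactor) comes out to 8·π·a^3.
Hence A² = 1/[8·π·a^3].
Substituting a = 4.887 gives A² = 0.00034090, so A = 0.018464.

A ≈ 0.01846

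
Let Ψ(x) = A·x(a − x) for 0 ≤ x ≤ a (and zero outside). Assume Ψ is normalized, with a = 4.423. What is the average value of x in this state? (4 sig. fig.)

⟨x⟩ ≈ 2.212

By definition ⟨x⟩ = ∫ x |Ψ(x)|² dx.
Evaluating both integrals, ⟨x⟩ = a/2.
With a = 4.423, ⟨x⟩ = 2.2115.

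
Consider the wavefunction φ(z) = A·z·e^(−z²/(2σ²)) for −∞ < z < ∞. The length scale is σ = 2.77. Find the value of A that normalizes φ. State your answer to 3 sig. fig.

A ≈ 0.230

Require ∫ |φ|² dz = 1 over the whole domain.
The integral (without the A² prefactor) comes out to √(π)·σ^3/2.
Hence A² = 1/[√(π)·σ^3/2].
Plugging in σ = 2.77 yields A = 0.2304.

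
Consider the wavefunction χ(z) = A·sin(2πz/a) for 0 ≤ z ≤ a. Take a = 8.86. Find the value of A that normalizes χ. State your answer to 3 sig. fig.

We need A² ∫|f|² dz = 1, taking the integral from 0 to a.
Using sin²θ = (1 − cos 2θ)/2, ∫|χ|² dz = A²·(a/2).
Hence A² = 1/[a/2].
With a = 8.86: A² = 0.2257 and A = 0.4751.

A ≈ 0.475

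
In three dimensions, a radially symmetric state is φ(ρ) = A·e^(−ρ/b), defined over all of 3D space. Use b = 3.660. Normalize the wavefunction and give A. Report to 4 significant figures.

We need A² ∫|f|² 4πρ² dρ = 1, taking the integral from 0 to ∞.
In 3D with spherical symmetry the volume element is 4πρ² dρ.
Recall ∫₀^∞ ρ^m e^(−ρ/β) dρ = m!·β^(m+1), the integral (without the A² prefactor) comes out to π·b^3.
With b = 3.660: A² = 0.0064924 and A = 0.080576.

A ≈ 0.08058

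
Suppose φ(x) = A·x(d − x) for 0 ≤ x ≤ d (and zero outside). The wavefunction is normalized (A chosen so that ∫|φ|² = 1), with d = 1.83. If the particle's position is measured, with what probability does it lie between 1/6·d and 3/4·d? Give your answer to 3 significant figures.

P = ∫_{1/6·d}^{3/4·d} |φ(x)|² dx.
With A² fixed by ∫|φ|² = 1, i.e. A² = (d^5/30)^(−1), substitute and integrate.
Substituting u = x/d, A² and the length scale cancel in the ratio: P = ∫_{1/6}^{3/4} u^2·(1 - u)^2 du / ∫_{0}^{1} u^2·(1 - u)^2 du.
Using ∫ u^2·(1 - u)^2 du = u^3·(6·u^2 - 15·u + 10)/30, the numerator is ≈ 0.028700 and the denominator is 1/30.
Evaluating gives P = 0.8610.

P ≈ 0.861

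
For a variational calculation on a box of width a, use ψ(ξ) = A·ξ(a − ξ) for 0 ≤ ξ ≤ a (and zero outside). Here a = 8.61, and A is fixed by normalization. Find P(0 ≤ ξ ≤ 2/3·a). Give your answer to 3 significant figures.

The probability is P = ∫ |ψ|² dξ over [0, 2/3·a].
Since A² = 1/(a^5/30), this is the region integral divided by the full normalization integral.
In terms of u = ξ/a (A² and the length scale cancel between numerator and denominator), P = [∫_{0}^{2/3} u^2·(1 - u)^2 du] / [∫_{0}^{1} u^2·(1 - u)^2 du].
With ∫ u^2·(1 - u)^2 du = u^3·(6·u^2 - 15·u + 10)/30 + C, the region integral is 32/1215 and the full one is 1/30.
Evaluating gives P = 64/81.

P ≈ 0.790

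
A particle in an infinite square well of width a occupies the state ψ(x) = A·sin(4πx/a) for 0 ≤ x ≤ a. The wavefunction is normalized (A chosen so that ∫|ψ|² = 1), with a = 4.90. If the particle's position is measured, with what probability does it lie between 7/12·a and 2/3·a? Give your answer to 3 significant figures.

|ψ|² is the probability density, so P = ∫_{7/12·a}^{2/3·a} |ψ|² dx.
With A² fixed by ∫|ψ|² = 1, i.e. A² = (a/2)^(−1), substitute and integrate.
Let u = x/a; then A² and the length scale cancel, so P = ∫_{7/12}^{2/3} sin(4·π·u)^2 du ÷ ∫_{0}^{1} sin(4·π·u)^2 du.
Using ∫ sin(4·π·u)^2 du = u/2 - sin(4·π·u)·cos(4·π·u)/(8·π), the numerator is √(3)/(16·π) + 1/24 and the denominator is 1/2.
Taking the ratio, P = (√(3)/8 + π/12)/π.

P ≈ 0.152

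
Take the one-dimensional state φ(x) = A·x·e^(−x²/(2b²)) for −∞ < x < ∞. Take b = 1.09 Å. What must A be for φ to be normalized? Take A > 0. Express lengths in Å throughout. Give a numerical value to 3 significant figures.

A ≈ 0.933 Å^(-3/2)

Normalization requires ∫|φ|² dx = 1, integrated from −∞ to ∞.
Using the Gaussian integral ∫_{−∞}^{∞} e^(−αx²) dx = √(π/α), ∫|φ|² dx = A²·(√(π)·b^3/2).
Plugging in b = 1.09 yields A = 0.9334.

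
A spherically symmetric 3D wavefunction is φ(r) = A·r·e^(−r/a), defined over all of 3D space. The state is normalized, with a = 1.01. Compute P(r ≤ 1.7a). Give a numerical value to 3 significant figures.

P = ∫ |φ|² 4πr² dr over r ≤ 1.7a.
A² is fixed by ∫₀^∞ 4πr²|φ|² dr = 1, i.e. A² = (3·π·a^5)^(−1).
Let u = r/a; then A², 4π and the length scale all cancel, so P = ∫_{0}^{1.7} u^4·e^(-2·u) du ÷ ∫_{0}^{∞} u^4·e^(-2·u) du.
Using ∫ u^4·e^(-2·u) du = -(u^4/2 + u^3 + 3·u^2/2 + 3·u/2 + 3/4)·e^(-2·u), the numerator is ≈ 0.19186 and the denominator is 3/4.
This evaluates to P = 0.2558.

P ≈ 0.256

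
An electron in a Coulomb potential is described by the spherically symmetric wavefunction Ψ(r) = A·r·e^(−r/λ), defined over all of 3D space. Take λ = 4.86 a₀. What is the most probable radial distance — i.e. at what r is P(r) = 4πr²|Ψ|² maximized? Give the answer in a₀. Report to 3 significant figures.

The maximum of P(r) = 4πr²|Ψ|² occurs where its derivative vanishes.
Solving yields r = 2·λ.
With λ = 4.86, the most probable radial distance is 9.720 a₀.

r ≈ 9.72 a₀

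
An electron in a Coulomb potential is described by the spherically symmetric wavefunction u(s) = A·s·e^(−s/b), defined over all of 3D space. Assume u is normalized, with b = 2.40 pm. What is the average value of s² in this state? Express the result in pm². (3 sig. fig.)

⟨s^2⟩ ≈ 43.2 pm^2

The expectation value is the |u|²-weighted average of s^2: ∫ s^2|u|² 4πs² ds.
With ∫₀^∞ s^6 e^(−αs) ds = 6!/α^7, evaluating both integrals, ⟨s²⟩ = 15·b^2/2.
Putting b = 2.40 gives 43.20.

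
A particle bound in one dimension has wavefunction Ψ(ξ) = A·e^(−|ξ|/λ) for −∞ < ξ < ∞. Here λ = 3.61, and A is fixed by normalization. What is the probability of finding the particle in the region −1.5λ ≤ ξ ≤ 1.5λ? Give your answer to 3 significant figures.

P ≈ 0.950

|Ψ|² is the probability density, so P = ∫_{−1.5λ}^{1.5λ} |Ψ|² dξ.
The normalization integral ∫|Ψ|²dξ over the whole domain equals λ·A², and A² cancels in the ratio.
Both integrals are even about ξ = 0, so only the ξ ≥ 0 halves are needed (the factors of 2 cancel). Let u = ξ/λ; then A² and the length scale cancel, so P = ∫_{0}^{1.5} e^(-2·u) du ÷ ∫_{0}^{∞} e^(-2·u) du.
Using ∫ e^(-2·u) du = -e^(-2·u)/2, the numerator is 1/2 - e^(-3)/2 and the denominator is 1/2.
The result is P = 0.9502.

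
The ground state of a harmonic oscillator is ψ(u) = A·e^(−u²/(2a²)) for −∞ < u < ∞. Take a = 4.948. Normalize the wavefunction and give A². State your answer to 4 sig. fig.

A^2 ≈ 0.1140

Require ∫ |ψ|² du = 1 over the whole domain.
Carrying out the integral gives A² · √(π)·a.
With a = 4.948: A² = 0.11402 and A = 0.33767.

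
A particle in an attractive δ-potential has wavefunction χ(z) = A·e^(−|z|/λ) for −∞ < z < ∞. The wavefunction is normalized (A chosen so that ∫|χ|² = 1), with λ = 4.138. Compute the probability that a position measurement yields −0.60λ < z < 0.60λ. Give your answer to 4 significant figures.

P = ∫_{−0.60λ}^{0.60λ} |χ(z)|² dz.
Since A² = 1/(λ), this is the region integral divided by the full normalization integral.
By symmetry take twice the z ≥ 0 contribution in numerator and denominator; the 2's cancel. In terms of u = z/λ (A² and the length scale cancel between numerator and denominator), P = [∫_{0}^{0.60} e^(-2·u) du] / [∫_{0}^{∞} e^(-2·u) du].
With ∫ e^(-2·u) du = -e^(-2·u)/2 + C, the region integral is 1/2 - e^(-6/5)/2 and the full one is 1/2.
Evaluating gives P = 0.69881.

P ≈ 0.6988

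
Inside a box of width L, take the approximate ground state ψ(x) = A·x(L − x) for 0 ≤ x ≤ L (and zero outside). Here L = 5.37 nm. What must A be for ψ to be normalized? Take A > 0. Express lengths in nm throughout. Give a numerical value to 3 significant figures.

A ≈ 0.0820 nm^(-5/2)

We need A² ∫|f|² dx = 1, taking the integral from 0 to L.
Expanding the polynomial and integrating term by term, ∫|ψ|² dx = A²·(L^5/30).
Plugging in L = 5.37 yields A = 0.08196.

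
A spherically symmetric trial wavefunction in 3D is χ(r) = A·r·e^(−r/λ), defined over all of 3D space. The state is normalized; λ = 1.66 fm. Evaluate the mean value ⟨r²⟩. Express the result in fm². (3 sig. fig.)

⟨r^2⟩ ≈ 20.7 fm^2

The expectation value is the |χ|²-weighted average of r^2: ∫ r^2|χ|² 4πr² dr.
Recall ∫₀^∞ r^m e^(−r/β) dr = m!·β^(m+1), since the A² factors cancel between numerator and denominator, ⟨r²⟩ = 15·λ^2/2.
Putting λ = 1.66 gives 20.67.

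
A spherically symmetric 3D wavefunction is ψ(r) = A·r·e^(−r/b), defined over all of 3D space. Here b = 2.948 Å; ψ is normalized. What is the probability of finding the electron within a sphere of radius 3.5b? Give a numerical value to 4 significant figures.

P ≈ 0.8270

P = ∫ |ψ|² 4πr² dr over r ≤ 3.5b.
The full normalization integral is A²·[3·π·b^5] = 1, fixing A².
In terms of u = r/b (A², 4π and the length scale all cancel between numerator and denominator), P = [∫_{0}^{3.5} u^4·e^(-2·u) du] / [∫_{0}^{∞} u^4·e^(-2·u) du].
Using ∫ u^4·e^(-2·u) du = -(u^4/2 + u^3 + 3·u^2/2 + 3·u/2 + 3/4)·e^(-2·u), the numerator is 3/4 - 4553·e^(-7)/32 and the denominator is 3/4.
The region integral divided by the full integral gives P = 0.82701.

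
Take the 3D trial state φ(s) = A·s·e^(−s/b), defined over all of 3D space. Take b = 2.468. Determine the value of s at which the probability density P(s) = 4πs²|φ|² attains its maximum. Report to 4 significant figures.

The maximum of P(s) = 4πs²|φ|² occurs where its derivative vanishes.
Solving yields s = 2·b.
With b = 2.468, the most probable radial distance is 4.9360.

s ≈ 4.936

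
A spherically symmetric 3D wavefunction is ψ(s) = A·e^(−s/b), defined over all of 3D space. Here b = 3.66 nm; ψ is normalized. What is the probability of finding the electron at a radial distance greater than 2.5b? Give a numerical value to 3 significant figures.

Integrate the radial probability density 4πs²|ψ|² over s > 2.5b.
The full normalization integral is A²·[π·b^3] = 1, fixing A².
Let u = s/b; then A², 4π and the length scale all cancel, so P = ∫_{2.5}^{∞} u^2·e^(-2·u) du ÷ ∫_{0}^{∞} u^2·e^(-2·u) du.
Using ∫ u^2·e^(-2·u) du = -(2·u^2 + 2·u + 1)·e^(-2·u)/4, the numerator is 37·e^(-5)/8 and the denominator is 1/4.
This evaluates to P = 0.1247.

P ≈ 0.125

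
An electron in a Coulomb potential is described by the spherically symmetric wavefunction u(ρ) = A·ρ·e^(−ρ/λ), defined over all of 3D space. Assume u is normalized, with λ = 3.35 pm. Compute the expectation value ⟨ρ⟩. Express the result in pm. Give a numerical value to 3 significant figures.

⟨ρ⟩ ≈ 8.38 pm

The expectation value is the |u|²-weighted average of ρ: ∫ ρ|u|² 4πρ² dρ.
Since the A² factors cancel between numerator and denominator, ⟨ρ⟩ = 5·λ/2.
With λ = 3.35, ⟨ρ⟩ = 8.375.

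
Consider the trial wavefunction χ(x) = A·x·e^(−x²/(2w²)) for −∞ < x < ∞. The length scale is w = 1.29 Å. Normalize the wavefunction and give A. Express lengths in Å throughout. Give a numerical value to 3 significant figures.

A ≈ 0.725 Å^(-3/2)

We need A² ∫|f|² dx = 1, taking the integral from −∞ to ∞.
Differentiating ∫e^(−αx²) dx = √(π/α) under α to get the higher moments, ∫|χ|² dx = A²·(√(π)·w^3/2).
Setting this equal to 1 gives A² = 1/(√(π)·w^3/2).
Plugging in w = 1.29 yields A = 0.7250.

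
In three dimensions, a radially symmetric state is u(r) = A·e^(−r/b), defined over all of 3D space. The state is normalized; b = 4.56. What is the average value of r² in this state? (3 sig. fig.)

⟨r^2⟩ ≈ 62.4

The expectation value is the |u|²-weighted average of r^2: ∫ r^2|u|² 4πr² dr.
Since the A² factors cancel between numerator and denominator, ⟨r²⟩ = 3·b^2.
With b = 4.56, ⟨r^2⟩ = 62.38.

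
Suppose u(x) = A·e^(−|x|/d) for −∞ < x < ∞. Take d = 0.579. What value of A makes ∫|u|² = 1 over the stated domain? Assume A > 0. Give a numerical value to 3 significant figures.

We need A² ∫|f|² dx = 1, taking the integral from −∞ to ∞.
Recall ∫₀^∞ x^m e^(−x/β) dx = m!·β^(m+1), the integral (without the A² prefactor) comes out to d.
So A² = (d)^(−1).
Substituting d = 0.579 gives A² = 1.727, so A = 1.314.

A ≈ 1.31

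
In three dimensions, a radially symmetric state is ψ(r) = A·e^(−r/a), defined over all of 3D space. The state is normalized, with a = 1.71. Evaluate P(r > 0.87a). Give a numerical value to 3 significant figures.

P = ∫ |ψ|² 4πr² dr over r > 0.87a.
Normalization gives A² = 1/(π·a^3).
Let u = r/a; then A², 4π and the length scale all cancel, so P = ∫_{0.87}^{∞} u^2·e^(-2·u) du ÷ ∫_{0}^{∞} u^2·e^(-2·u) du.
With ∫ u^2·e^(-2·u) du = -(2·u^2 + 2·u + 1)·e^(-2·u)/4 + C, the region integral is ≈ 0.18666 and the full one is 1/4.
This evaluates to P = 0.7466.

P ≈ 0.747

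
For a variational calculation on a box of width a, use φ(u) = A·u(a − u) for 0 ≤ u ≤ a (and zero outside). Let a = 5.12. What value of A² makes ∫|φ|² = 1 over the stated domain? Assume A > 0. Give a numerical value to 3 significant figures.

Normalization requires ∫|φ|² du = 1, integrated from 0 to a.
Expanding the polynomial and integrating term by term, with φ = A·u(a − u), the integral evaluates to A²·[a^5/30].
Plugging in a = 5.12 yields A = 0.09234.

A^2 ≈ 0.00853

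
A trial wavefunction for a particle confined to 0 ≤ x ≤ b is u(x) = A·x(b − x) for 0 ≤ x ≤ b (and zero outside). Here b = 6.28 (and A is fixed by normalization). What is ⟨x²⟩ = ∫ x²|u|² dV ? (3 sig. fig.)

⟨x^2⟩ ≈ 11.3

By definition ⟨x²⟩ = ∫ x^2 |u(x)|² dx.
Since the A² factors cancel between numerator and denominator, ⟨x²⟩ = 2·b^2/7.
Putting b = 6.28 gives 11.27.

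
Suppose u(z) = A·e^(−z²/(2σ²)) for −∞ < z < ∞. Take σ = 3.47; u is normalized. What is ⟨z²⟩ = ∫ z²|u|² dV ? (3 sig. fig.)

The expectation value is the |u|²-weighted average of z^2: ∫ z^2|u|² dz.
With ∫_{−∞}^{∞} z^(2m) e^(−αz²) dz = (2m−1)!!·√π / (2^m α^(m+1/2)), the ratio of the moment integral to the normalization integral gives ⟨z²⟩ = σ^2/2.
Putting σ = 3.47 gives 6.020.

⟨z^2⟩ ≈ 6.02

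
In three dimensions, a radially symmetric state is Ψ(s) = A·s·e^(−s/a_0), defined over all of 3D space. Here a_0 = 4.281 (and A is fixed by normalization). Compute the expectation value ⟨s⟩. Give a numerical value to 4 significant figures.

⟨s⟩ ≈ 10.70

⟨s⟩ = ∫ s |Ψ|² 4πs² ds over the full domain.
With ∫₀^∞ s^5 e^(−αs) ds = 5!/α^6, since the A² factors cancel between numerator and denominator, ⟨s⟩ = 5·a_0/2.
Putting a_0 = 4.281 gives 10.703.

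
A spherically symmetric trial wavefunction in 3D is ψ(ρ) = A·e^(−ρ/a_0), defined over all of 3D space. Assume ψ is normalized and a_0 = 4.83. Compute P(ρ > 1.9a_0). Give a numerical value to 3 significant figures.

P ≈ 0.269

Integrate the radial probability density 4πρ²|ψ|² over ρ > 1.9a_0.
The full normalization integral is A²·[π·a_0^3] = 1, fixing A².
In terms of u = ρ/a_0 (A², 4π and the length scale all cancel between numerator and denominator), P = [∫_{1.9}^{∞} u^2·e^(-2·u) du] / [∫_{0}^{∞} u^2·e^(-2·u) du].
Using ∫ u^2·e^(-2·u) du = -(2·u^2 + 2·u + 1)·e^(-2·u)/4, the numerator is 601·e^(-19/5)/200 and the denominator is 1/4.
Taking the ratio yields P = 0.2689.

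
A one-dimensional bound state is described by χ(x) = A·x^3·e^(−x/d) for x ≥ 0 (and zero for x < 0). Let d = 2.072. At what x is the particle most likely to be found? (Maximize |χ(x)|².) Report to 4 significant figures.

Differentiate |χ(x)|² with respect to x and set to zero.
Solving yields x = 3·d.
With d = 2.072, the most probable position is 6.2160.

x ≈ 6.216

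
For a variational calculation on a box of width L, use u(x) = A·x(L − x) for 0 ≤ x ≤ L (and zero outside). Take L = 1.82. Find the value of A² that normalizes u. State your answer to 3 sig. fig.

The normalization condition is ∫|u|² dx = 1 from 0 to L.
Expanding the polynomial and integrating term by term, with u = A·x(L − x), the integral evaluates to A²·[L^5/30].
Setting this equal to 1 gives A² = 1/(L^5/30).
Substituting L = 1.82 gives A² = 1.502, so A = 1.226.

A^2 ≈ 1.50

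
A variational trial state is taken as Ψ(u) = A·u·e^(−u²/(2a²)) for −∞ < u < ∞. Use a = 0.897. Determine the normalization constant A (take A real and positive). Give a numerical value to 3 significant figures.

A ≈ 1.25

We need A² ∫|f|² du = 1, taking the integral from −∞ to ∞.
Carrying out the integral gives A² · √(π)·a^3/2.
So A² = (√(π)·a^3/2)^(−1).
With a = 0.897: A² = 1.563 and A = 1.250.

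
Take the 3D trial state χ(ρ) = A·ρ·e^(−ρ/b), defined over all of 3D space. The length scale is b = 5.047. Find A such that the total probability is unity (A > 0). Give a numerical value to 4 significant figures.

Normalization requires ∫|χ|² 4πρ² dρ = 1, integrated from 0 to ∞.
Using ∫₀^∞ ρⁿ e^(−αρ) dρ = n!/αⁿ⁺¹, ∫|χ|² 4πρ² dρ = A²·(3·π·b^5).
Substituting b = 5.047 gives A² = 0.000032401, so A = 0.0056922.

A ≈ 0.005692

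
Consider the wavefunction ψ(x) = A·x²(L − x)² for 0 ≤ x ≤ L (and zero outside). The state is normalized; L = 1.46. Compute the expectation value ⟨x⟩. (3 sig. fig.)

⟨x⟩ ≈ 0.730

⟨x⟩ = ∫ x |ψ|² dx over the full domain.
Expanding the polynomial and integrating term by term, the ratio of the moment integral to the normalization integral gives ⟨x⟩ = L/2.
Putting L = 1.46 gives 0.7300.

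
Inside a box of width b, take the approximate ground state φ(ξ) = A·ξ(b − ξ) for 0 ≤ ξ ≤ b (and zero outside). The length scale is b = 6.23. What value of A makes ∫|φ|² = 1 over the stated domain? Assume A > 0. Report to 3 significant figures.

The normalization condition is ∫|φ|² dξ = 1 from 0 to b.
Expanding the polynomial and integrating term by term, the integral (without the A² prefactor) comes out to b^5/30.
Hence A² = 1/[b^5/30].
With b = 6.23: A² = 0.003197 and A = 0.05654.

A ≈ 0.0565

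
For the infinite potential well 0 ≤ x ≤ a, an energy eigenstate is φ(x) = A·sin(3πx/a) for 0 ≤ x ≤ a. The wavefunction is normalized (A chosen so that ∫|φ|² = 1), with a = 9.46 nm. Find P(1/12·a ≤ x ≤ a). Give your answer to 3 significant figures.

P ≈ 0.970

|φ|² is the probability density, so P = ∫_{1/12·a}^{a} |φ|² dx.
The normalization integral ∫|φ|²dx over the whole domain equals a/2·A², and A² cancels in the ratio.
Let u = x/a; then A² and the length scale cancel, so P = ∫_{1/12}^{1} sin(3·π·u)^2 du ÷ ∫_{0}^{1} sin(3·π·u)^2 du.
With ∫ sin(3·π·u)^2 du = u/2 - sin(6·π·u)/(12·π) + C, the region integral is 1/(12·π) + 11/24 and the full one is 1/2.
This works out to P = (2 + 11·π)/(12·π).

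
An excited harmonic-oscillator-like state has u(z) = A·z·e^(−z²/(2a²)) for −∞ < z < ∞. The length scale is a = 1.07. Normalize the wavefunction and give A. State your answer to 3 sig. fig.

A ≈ 0.960

We need A² ∫|f|² dz = 1, taking the integral from −∞ to ∞.
Using the Gaussian integral ∫_{−∞}^{∞} e^(−αz²) dz = √(π/α), carrying out the integral gives A² · √(π)·a^3/2.
Plugging in a = 1.07 yields A = 0.9597.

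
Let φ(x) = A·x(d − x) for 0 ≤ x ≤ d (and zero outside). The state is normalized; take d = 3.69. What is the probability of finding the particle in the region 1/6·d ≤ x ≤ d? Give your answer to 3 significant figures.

P ≈ 0.965

P = ∫_{1/6·d}^{d} |φ(x)|² dx.
Since A² = 1/(d^5/30), this is the region integral divided by the full normalization integral.
Let u = x/d; then A² and the length scale cancel, so P = ∫_{1/6}^{1} u^2·(1 - u)^2 du ÷ ∫_{0}^{1} u^2·(1 - u)^2 du.
An antiderivative of u^2·(1 - u)^2 is u^3·(6·u^2 - 15·u + 10)/30; evaluating from 1/6 to 1 gives 125/3888, while the full integral is 1/30.
The result is P = 625/648.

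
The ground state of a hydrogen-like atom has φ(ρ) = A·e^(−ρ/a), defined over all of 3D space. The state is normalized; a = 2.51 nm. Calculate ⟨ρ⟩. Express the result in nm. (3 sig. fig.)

⟨ρ⟩ ≈ 3.77 nm

⟨ρ⟩ = ∫ ρ |φ|² 4πρ² dρ over the full domain.
Recall ∫₀^∞ ρ^m e^(−ρ/β) dρ = m!·β^(m+1), evaluating both integrals, ⟨ρ⟩ = 3·a/2.
Putting a = 2.51 gives 3.765.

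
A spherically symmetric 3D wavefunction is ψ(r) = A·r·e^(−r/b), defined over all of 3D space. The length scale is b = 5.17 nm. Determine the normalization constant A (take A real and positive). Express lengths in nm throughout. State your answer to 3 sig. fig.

A ≈ 0.00536 nm^(-5/2)

Require ∫ |ψ|² 4πr² dr = 1 over the whole domain.
In 3D with spherical symmetry the volume element is 4πr² dr.
Using ∫₀^∞ rⁿ e^(−αr) dr = n!/αⁿ⁺¹, the integral (without the A² prefactor) comes out to 3·π·b^5.
So A² = (3·π·b^5)^(−1).
Substituting b = 5.17 gives A² = 0.00002873, so A = 0.005360.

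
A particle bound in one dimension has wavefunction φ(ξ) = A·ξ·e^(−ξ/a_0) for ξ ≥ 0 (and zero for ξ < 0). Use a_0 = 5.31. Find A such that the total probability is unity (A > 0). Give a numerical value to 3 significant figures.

A ≈ 0.163

Require ∫ |φ|² dξ = 1 over the whole domain.
∫|φ|² dξ = A²·(a_0^3/4).
Setting this equal to 1 gives A² = 1/(a_0^3/4).
Plugging in a_0 = 5.31 yields A = 0.1635.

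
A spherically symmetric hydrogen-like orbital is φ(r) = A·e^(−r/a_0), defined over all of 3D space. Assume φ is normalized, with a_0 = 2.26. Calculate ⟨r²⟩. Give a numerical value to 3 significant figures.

⟨r^2⟩ ≈ 15.3

⟨r²⟩ = ∫ r^2 |φ|² 4πr² dr over the full domain.
Recall ∫₀^∞ r^m e^(−r/β) dr = m!·β^(m+1), the ratio of the moment integral to the normalization integral gives ⟨r²⟩ = 3·a_0^2.
Putting a_0 = 2.26 gives 15.32.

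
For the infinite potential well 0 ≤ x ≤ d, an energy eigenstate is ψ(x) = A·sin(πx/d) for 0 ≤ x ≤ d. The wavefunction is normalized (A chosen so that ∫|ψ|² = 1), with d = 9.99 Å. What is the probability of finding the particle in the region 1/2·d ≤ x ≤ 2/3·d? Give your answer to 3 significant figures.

P ≈ 0.304

The probability is P = ∫ |ψ|² dx over [1/2·d, 2/3·d].
The normalization integral ∫|ψ|²dx over the whole domain equals d/2·A², and A² cancels in the ratio.
Substituting u = x/d, A² and the length scale cancel in the ratio: P = ∫_{1/2}^{2/3} sin(π·u)^2 du / ∫_{0}^{1} sin(π·u)^2 du.
Using ∫ sin(π·u)^2 du = u/2 - sin(2·π·u)/(4·π), the numerator is √(3)/(8·π) + 1/12 and the denominator is 1/2.
Evaluating gives P = (√(3)/4 + π/6)/π.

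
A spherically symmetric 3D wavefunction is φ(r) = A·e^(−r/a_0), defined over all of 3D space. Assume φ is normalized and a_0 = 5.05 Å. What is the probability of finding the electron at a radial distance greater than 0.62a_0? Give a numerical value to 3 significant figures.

P = ∫ |φ|² 4πr² dr over r > 0.62a_0.
The full normalization integral is A²·[π·a_0^3] = 1, fixing A².
In terms of u = r/a_0 (A², 4π and the length scale all cancel between numerator and denominator), P = [∫_{0.62}^{∞} u^2·e^(-2·u) du] / [∫_{0}^{∞} u^2·e^(-2·u) du].
Using ∫ u^2·e^(-2·u) du = -(2·u^2 + 2·u + 1)·e^(-2·u)/4, the numerator is 3761·e^(-31/25)/5000 and the denominator is 1/4.
Taking the ratio yields P = 0.8707.

P ≈ 0.871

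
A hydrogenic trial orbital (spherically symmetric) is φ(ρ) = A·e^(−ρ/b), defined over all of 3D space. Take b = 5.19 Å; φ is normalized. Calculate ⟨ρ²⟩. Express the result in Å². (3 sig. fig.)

The expectation value is the |φ|²-weighted average of ρ^2: ∫ ρ^2|φ|² 4πρ² dρ.
The ratio of the moment integral to the normalization integral gives ⟨ρ²⟩ = 3·b^2.
Putting b = 5.19 gives 80.81.

⟨ρ^2⟩ ≈ 80.8 Å^2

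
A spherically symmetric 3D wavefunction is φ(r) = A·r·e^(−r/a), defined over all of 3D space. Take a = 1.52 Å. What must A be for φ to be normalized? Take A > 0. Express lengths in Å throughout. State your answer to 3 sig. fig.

A ≈ 0.114 Å^(-5/2)

Require ∫ |φ|² 4πr² dr = 1 over the whole domain.
In 3D with spherical symmetry the volume element is 4πr² dr.
Recall ∫₀^∞ r^m e^(−r/β) dr = m!·β^(m+1), carrying out the integral gives A² · 3·π·a^5.
Setting this equal to 1 gives A² = 1/(3·π·a^5).
Substituting a = 1.52 gives A² = 0.01308, so A = 0.1144.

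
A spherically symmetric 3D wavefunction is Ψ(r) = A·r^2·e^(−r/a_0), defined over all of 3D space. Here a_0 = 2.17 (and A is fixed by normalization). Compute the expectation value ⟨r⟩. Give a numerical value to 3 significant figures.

By definition ⟨r⟩ = ∫ r |Ψ(r)|² 4πr² dr.
With ∫₀^∞ r^7 e^(−αr) dr = 7!/α^8, the ratio of the moment integral to the normalization integral gives ⟨r⟩ = 7·a_0/2.
With a_0 = 2.17, ⟨r⟩ = 7.595.

⟨r⟩ ≈ 7.60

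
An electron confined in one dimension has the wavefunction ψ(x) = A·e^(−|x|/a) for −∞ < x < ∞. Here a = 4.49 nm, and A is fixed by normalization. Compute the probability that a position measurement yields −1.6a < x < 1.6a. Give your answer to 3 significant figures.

P ≈ 0.959

|ψ|² is the probability density, so P = ∫_{−1.6a}^{1.6a} |ψ|² dx.
With A² fixed by ∫|ψ|² = 1, i.e. A² = (a)^(−1), substitute and integrate.
By symmetry take twice the x ≥ 0 contribution in numerator and denominator; the 2's cancel. In terms of u = x/a (A² and the length scale cancel between numerator and denominator), P = [∫_{0}^{1.6} e^(-2·u) du] / [∫_{0}^{∞} e^(-2·u) du].
With ∫ e^(-2·u) du = -e^(-2·u)/2 + C, the region integral is 1/2 - e^(-16/5)/2 and the full one is 1/2.
The result is P = 0.9592.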